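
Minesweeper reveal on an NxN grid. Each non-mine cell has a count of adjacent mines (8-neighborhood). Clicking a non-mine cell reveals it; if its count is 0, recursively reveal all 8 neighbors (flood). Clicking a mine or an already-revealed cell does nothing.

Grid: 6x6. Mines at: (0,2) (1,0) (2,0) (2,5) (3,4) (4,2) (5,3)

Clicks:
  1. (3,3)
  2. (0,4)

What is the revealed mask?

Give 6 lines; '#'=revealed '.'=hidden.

Answer: ...###
...###
......
...#..
......
......

Derivation:
Click 1 (3,3) count=2: revealed 1 new [(3,3)] -> total=1
Click 2 (0,4) count=0: revealed 6 new [(0,3) (0,4) (0,5) (1,3) (1,4) (1,5)] -> total=7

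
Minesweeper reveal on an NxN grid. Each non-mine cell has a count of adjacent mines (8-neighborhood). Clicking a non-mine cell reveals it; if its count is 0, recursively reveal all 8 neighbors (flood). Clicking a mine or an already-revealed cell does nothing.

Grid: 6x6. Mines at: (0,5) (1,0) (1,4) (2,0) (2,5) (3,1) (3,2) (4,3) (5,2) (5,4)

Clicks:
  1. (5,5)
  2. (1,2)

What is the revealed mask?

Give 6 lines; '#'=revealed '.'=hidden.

Answer: .###..
.###..
.###..
......
......
.....#

Derivation:
Click 1 (5,5) count=1: revealed 1 new [(5,5)] -> total=1
Click 2 (1,2) count=0: revealed 9 new [(0,1) (0,2) (0,3) (1,1) (1,2) (1,3) (2,1) (2,2) (2,3)] -> total=10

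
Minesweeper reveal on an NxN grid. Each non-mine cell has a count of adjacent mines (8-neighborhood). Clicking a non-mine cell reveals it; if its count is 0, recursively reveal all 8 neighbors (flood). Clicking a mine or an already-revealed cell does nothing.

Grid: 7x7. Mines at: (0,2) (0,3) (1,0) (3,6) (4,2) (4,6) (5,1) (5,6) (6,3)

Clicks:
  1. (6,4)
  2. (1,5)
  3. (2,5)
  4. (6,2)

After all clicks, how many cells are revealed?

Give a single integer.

Click 1 (6,4) count=1: revealed 1 new [(6,4)] -> total=1
Click 2 (1,5) count=0: revealed 26 new [(0,4) (0,5) (0,6) (1,1) (1,2) (1,3) (1,4) (1,5) (1,6) (2,1) (2,2) (2,3) (2,4) (2,5) (2,6) (3,1) (3,2) (3,3) (3,4) (3,5) (4,3) (4,4) (4,5) (5,3) (5,4) (5,5)] -> total=27
Click 3 (2,5) count=1: revealed 0 new [(none)] -> total=27
Click 4 (6,2) count=2: revealed 1 new [(6,2)] -> total=28

Answer: 28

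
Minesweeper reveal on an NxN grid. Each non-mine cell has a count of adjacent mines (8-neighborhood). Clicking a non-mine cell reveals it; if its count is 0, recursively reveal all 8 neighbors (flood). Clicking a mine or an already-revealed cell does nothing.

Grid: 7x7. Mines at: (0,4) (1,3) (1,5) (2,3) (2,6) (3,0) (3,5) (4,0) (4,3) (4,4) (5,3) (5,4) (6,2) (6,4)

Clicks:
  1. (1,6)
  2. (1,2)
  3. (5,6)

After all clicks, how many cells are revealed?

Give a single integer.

Click 1 (1,6) count=2: revealed 1 new [(1,6)] -> total=1
Click 2 (1,2) count=2: revealed 1 new [(1,2)] -> total=2
Click 3 (5,6) count=0: revealed 6 new [(4,5) (4,6) (5,5) (5,6) (6,5) (6,6)] -> total=8

Answer: 8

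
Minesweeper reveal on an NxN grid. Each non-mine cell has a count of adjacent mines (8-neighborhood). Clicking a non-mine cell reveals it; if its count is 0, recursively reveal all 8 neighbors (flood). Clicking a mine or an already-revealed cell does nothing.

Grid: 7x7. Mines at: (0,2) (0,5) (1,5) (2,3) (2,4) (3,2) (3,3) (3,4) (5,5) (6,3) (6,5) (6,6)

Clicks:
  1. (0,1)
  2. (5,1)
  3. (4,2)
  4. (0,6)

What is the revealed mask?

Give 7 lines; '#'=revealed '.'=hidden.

Click 1 (0,1) count=1: revealed 1 new [(0,1)] -> total=1
Click 2 (5,1) count=0: revealed 16 new [(0,0) (1,0) (1,1) (2,0) (2,1) (3,0) (3,1) (4,0) (4,1) (4,2) (5,0) (5,1) (5,2) (6,0) (6,1) (6,2)] -> total=17
Click 3 (4,2) count=2: revealed 0 new [(none)] -> total=17
Click 4 (0,6) count=2: revealed 1 new [(0,6)] -> total=18

Answer: ##....#
##.....
##.....
##.....
###....
###....
###....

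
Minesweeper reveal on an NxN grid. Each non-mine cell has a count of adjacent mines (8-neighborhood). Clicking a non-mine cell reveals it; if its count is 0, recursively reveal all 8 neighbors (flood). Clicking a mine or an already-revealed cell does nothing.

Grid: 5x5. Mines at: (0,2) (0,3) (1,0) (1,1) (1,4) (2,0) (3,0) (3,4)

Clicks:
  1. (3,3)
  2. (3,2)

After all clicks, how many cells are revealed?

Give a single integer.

Click 1 (3,3) count=1: revealed 1 new [(3,3)] -> total=1
Click 2 (3,2) count=0: revealed 8 new [(2,1) (2,2) (2,3) (3,1) (3,2) (4,1) (4,2) (4,3)] -> total=9

Answer: 9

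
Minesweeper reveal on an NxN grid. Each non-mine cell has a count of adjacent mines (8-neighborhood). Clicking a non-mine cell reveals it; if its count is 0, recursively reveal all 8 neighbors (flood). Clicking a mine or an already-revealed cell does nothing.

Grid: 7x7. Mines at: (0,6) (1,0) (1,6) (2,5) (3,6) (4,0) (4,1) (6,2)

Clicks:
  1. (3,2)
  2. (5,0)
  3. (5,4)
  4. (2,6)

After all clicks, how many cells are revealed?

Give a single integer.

Answer: 35

Derivation:
Click 1 (3,2) count=1: revealed 1 new [(3,2)] -> total=1
Click 2 (5,0) count=2: revealed 1 new [(5,0)] -> total=2
Click 3 (5,4) count=0: revealed 32 new [(0,1) (0,2) (0,3) (0,4) (0,5) (1,1) (1,2) (1,3) (1,4) (1,5) (2,1) (2,2) (2,3) (2,4) (3,1) (3,3) (3,4) (3,5) (4,2) (4,3) (4,4) (4,5) (4,6) (5,2) (5,3) (5,4) (5,5) (5,6) (6,3) (6,4) (6,5) (6,6)] -> total=34
Click 4 (2,6) count=3: revealed 1 new [(2,6)] -> total=35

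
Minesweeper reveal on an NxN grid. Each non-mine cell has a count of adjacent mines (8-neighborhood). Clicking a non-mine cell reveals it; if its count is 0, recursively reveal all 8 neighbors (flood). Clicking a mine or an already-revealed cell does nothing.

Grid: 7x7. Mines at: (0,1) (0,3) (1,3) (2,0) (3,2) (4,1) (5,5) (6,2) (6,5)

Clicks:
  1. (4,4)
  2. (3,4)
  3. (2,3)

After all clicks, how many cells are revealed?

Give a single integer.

Answer: 18

Derivation:
Click 1 (4,4) count=1: revealed 1 new [(4,4)] -> total=1
Click 2 (3,4) count=0: revealed 17 new [(0,4) (0,5) (0,6) (1,4) (1,5) (1,6) (2,3) (2,4) (2,5) (2,6) (3,3) (3,4) (3,5) (3,6) (4,3) (4,5) (4,6)] -> total=18
Click 3 (2,3) count=2: revealed 0 new [(none)] -> total=18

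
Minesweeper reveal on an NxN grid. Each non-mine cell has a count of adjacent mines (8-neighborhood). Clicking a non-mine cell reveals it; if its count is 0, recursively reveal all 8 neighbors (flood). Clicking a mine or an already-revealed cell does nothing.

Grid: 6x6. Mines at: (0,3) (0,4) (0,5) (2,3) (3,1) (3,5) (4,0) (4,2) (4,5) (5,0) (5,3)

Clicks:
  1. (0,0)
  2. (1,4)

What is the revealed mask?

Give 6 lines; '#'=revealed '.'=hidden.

Click 1 (0,0) count=0: revealed 9 new [(0,0) (0,1) (0,2) (1,0) (1,1) (1,2) (2,0) (2,1) (2,2)] -> total=9
Click 2 (1,4) count=4: revealed 1 new [(1,4)] -> total=10

Answer: ###...
###.#.
###...
......
......
......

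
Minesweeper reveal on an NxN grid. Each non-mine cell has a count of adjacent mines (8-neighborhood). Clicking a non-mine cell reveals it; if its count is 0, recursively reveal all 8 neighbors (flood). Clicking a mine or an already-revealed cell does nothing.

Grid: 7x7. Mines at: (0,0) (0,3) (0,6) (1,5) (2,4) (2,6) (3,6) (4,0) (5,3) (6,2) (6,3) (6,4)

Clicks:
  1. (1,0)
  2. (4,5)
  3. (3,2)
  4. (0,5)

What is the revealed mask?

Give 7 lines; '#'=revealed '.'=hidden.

Answer: .....#.
####...
####...
####...
.###.#.
.......
.......

Derivation:
Click 1 (1,0) count=1: revealed 1 new [(1,0)] -> total=1
Click 2 (4,5) count=1: revealed 1 new [(4,5)] -> total=2
Click 3 (3,2) count=0: revealed 14 new [(1,1) (1,2) (1,3) (2,0) (2,1) (2,2) (2,3) (3,0) (3,1) (3,2) (3,3) (4,1) (4,2) (4,3)] -> total=16
Click 4 (0,5) count=2: revealed 1 new [(0,5)] -> total=17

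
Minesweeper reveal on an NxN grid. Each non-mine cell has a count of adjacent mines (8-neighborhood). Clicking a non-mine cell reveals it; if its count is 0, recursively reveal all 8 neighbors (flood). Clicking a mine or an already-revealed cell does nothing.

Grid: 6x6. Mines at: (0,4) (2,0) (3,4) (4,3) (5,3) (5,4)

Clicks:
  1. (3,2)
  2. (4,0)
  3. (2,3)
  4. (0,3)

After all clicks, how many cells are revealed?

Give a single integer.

Answer: 11

Derivation:
Click 1 (3,2) count=1: revealed 1 new [(3,2)] -> total=1
Click 2 (4,0) count=0: revealed 8 new [(3,0) (3,1) (4,0) (4,1) (4,2) (5,0) (5,1) (5,2)] -> total=9
Click 3 (2,3) count=1: revealed 1 new [(2,3)] -> total=10
Click 4 (0,3) count=1: revealed 1 new [(0,3)] -> total=11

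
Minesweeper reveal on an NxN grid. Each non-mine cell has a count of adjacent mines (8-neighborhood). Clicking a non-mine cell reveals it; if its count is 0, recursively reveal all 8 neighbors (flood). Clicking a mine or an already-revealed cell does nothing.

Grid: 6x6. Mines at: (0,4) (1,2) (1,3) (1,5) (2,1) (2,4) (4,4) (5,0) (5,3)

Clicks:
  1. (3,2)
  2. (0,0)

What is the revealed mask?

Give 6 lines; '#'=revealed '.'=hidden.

Click 1 (3,2) count=1: revealed 1 new [(3,2)] -> total=1
Click 2 (0,0) count=0: revealed 4 new [(0,0) (0,1) (1,0) (1,1)] -> total=5

Answer: ##....
##....
......
..#...
......
......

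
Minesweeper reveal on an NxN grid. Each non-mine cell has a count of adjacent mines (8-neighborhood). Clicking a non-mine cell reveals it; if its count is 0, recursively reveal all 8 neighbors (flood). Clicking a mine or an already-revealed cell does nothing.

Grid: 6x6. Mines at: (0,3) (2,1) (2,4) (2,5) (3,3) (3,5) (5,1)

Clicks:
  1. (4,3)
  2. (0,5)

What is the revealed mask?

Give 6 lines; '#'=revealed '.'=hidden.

Answer: ....##
....##
......
......
...#..
......

Derivation:
Click 1 (4,3) count=1: revealed 1 new [(4,3)] -> total=1
Click 2 (0,5) count=0: revealed 4 new [(0,4) (0,5) (1,4) (1,5)] -> total=5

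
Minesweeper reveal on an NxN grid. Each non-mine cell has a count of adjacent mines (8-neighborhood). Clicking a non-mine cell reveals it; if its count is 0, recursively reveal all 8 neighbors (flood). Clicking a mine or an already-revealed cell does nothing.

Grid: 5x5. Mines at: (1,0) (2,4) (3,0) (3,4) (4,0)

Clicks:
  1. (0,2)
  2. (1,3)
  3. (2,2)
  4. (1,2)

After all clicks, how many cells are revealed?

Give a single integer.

Answer: 17

Derivation:
Click 1 (0,2) count=0: revealed 17 new [(0,1) (0,2) (0,3) (0,4) (1,1) (1,2) (1,3) (1,4) (2,1) (2,2) (2,3) (3,1) (3,2) (3,3) (4,1) (4,2) (4,3)] -> total=17
Click 2 (1,3) count=1: revealed 0 new [(none)] -> total=17
Click 3 (2,2) count=0: revealed 0 new [(none)] -> total=17
Click 4 (1,2) count=0: revealed 0 new [(none)] -> total=17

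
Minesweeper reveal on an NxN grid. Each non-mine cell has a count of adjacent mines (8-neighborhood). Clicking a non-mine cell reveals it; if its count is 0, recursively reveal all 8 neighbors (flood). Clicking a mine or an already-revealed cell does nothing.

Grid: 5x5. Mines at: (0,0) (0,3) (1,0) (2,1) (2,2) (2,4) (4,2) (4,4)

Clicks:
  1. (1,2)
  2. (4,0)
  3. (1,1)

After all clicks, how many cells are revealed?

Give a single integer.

Click 1 (1,2) count=3: revealed 1 new [(1,2)] -> total=1
Click 2 (4,0) count=0: revealed 4 new [(3,0) (3,1) (4,0) (4,1)] -> total=5
Click 3 (1,1) count=4: revealed 1 new [(1,1)] -> total=6

Answer: 6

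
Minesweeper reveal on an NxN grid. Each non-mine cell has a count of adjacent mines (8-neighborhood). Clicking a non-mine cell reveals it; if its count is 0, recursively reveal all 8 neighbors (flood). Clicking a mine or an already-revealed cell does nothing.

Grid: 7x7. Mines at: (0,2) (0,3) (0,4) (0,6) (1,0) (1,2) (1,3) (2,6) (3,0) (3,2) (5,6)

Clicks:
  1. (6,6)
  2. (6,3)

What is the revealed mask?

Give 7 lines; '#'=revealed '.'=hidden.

Answer: .......
.......
...###.
...###.
######.
######.
#######

Derivation:
Click 1 (6,6) count=1: revealed 1 new [(6,6)] -> total=1
Click 2 (6,3) count=0: revealed 24 new [(2,3) (2,4) (2,5) (3,3) (3,4) (3,5) (4,0) (4,1) (4,2) (4,3) (4,4) (4,5) (5,0) (5,1) (5,2) (5,3) (5,4) (5,5) (6,0) (6,1) (6,2) (6,3) (6,4) (6,5)] -> total=25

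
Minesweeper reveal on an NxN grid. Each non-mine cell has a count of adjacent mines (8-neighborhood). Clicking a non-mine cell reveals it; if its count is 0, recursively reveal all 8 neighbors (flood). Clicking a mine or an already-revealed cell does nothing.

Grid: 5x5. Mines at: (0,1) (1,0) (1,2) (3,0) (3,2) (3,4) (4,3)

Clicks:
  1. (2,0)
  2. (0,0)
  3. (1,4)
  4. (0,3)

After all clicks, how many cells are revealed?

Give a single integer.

Answer: 8

Derivation:
Click 1 (2,0) count=2: revealed 1 new [(2,0)] -> total=1
Click 2 (0,0) count=2: revealed 1 new [(0,0)] -> total=2
Click 3 (1,4) count=0: revealed 6 new [(0,3) (0,4) (1,3) (1,4) (2,3) (2,4)] -> total=8
Click 4 (0,3) count=1: revealed 0 new [(none)] -> total=8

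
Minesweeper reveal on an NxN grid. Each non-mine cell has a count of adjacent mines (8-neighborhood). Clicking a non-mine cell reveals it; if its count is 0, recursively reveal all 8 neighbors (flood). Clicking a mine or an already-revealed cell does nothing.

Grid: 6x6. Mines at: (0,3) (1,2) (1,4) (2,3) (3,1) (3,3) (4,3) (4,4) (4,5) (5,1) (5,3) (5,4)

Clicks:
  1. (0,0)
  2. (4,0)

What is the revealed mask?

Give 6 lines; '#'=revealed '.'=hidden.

Click 1 (0,0) count=0: revealed 6 new [(0,0) (0,1) (1,0) (1,1) (2,0) (2,1)] -> total=6
Click 2 (4,0) count=2: revealed 1 new [(4,0)] -> total=7

Answer: ##....
##....
##....
......
#.....
......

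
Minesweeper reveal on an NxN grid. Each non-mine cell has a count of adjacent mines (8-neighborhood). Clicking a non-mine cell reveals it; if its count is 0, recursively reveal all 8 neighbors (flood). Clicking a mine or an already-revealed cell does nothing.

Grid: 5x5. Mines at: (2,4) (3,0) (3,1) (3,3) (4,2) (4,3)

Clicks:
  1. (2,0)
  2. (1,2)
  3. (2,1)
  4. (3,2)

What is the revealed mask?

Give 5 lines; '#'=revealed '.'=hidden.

Answer: #####
#####
####.
..#..
.....

Derivation:
Click 1 (2,0) count=2: revealed 1 new [(2,0)] -> total=1
Click 2 (1,2) count=0: revealed 13 new [(0,0) (0,1) (0,2) (0,3) (0,4) (1,0) (1,1) (1,2) (1,3) (1,4) (2,1) (2,2) (2,3)] -> total=14
Click 3 (2,1) count=2: revealed 0 new [(none)] -> total=14
Click 4 (3,2) count=4: revealed 1 new [(3,2)] -> total=15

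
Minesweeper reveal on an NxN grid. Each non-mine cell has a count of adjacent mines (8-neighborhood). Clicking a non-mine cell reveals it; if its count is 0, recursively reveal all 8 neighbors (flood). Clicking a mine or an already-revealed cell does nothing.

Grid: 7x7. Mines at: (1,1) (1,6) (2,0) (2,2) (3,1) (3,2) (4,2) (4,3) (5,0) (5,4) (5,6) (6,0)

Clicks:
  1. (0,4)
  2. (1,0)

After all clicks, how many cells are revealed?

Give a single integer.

Click 1 (0,4) count=0: revealed 19 new [(0,2) (0,3) (0,4) (0,5) (1,2) (1,3) (1,4) (1,5) (2,3) (2,4) (2,5) (2,6) (3,3) (3,4) (3,5) (3,6) (4,4) (4,5) (4,6)] -> total=19
Click 2 (1,0) count=2: revealed 1 new [(1,0)] -> total=20

Answer: 20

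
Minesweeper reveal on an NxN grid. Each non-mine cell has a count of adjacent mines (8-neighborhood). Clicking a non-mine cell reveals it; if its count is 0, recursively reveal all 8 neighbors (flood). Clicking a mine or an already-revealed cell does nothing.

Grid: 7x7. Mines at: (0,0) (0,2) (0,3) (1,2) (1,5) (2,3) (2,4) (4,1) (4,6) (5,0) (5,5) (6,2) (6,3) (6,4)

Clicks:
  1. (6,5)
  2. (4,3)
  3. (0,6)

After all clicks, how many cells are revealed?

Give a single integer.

Answer: 11

Derivation:
Click 1 (6,5) count=2: revealed 1 new [(6,5)] -> total=1
Click 2 (4,3) count=0: revealed 9 new [(3,2) (3,3) (3,4) (4,2) (4,3) (4,4) (5,2) (5,3) (5,4)] -> total=10
Click 3 (0,6) count=1: revealed 1 new [(0,6)] -> total=11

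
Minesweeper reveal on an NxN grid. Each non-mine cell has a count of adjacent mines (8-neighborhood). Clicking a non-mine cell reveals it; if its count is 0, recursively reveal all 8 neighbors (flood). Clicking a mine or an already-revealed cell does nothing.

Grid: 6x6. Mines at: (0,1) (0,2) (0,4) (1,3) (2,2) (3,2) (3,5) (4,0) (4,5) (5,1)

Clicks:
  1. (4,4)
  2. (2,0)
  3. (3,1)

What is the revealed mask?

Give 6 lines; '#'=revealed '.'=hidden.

Answer: ......
##....
##....
##....
....#.
......

Derivation:
Click 1 (4,4) count=2: revealed 1 new [(4,4)] -> total=1
Click 2 (2,0) count=0: revealed 6 new [(1,0) (1,1) (2,0) (2,1) (3,0) (3,1)] -> total=7
Click 3 (3,1) count=3: revealed 0 new [(none)] -> total=7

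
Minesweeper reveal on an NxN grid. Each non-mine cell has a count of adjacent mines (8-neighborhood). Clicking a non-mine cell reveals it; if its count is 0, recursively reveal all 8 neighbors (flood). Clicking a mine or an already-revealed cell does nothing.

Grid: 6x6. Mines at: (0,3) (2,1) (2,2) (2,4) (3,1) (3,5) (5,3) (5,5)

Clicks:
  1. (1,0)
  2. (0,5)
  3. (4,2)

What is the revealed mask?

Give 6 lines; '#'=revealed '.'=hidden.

Click 1 (1,0) count=1: revealed 1 new [(1,0)] -> total=1
Click 2 (0,5) count=0: revealed 4 new [(0,4) (0,5) (1,4) (1,5)] -> total=5
Click 3 (4,2) count=2: revealed 1 new [(4,2)] -> total=6

Answer: ....##
#...##
......
......
..#...
......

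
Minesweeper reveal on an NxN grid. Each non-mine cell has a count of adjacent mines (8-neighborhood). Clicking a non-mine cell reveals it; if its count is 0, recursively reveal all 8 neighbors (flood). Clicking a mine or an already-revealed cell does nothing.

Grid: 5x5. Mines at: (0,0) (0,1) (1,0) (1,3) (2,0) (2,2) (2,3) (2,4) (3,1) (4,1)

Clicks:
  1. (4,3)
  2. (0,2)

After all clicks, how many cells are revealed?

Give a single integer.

Click 1 (4,3) count=0: revealed 6 new [(3,2) (3,3) (3,4) (4,2) (4,3) (4,4)] -> total=6
Click 2 (0,2) count=2: revealed 1 new [(0,2)] -> total=7

Answer: 7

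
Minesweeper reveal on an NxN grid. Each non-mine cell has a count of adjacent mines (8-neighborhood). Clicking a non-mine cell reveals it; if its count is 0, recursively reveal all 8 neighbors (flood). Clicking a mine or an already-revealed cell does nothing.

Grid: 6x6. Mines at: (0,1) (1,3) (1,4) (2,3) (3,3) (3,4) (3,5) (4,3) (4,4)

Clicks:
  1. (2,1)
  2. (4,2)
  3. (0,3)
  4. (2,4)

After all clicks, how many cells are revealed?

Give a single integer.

Click 1 (2,1) count=0: revealed 15 new [(1,0) (1,1) (1,2) (2,0) (2,1) (2,2) (3,0) (3,1) (3,2) (4,0) (4,1) (4,2) (5,0) (5,1) (5,2)] -> total=15
Click 2 (4,2) count=2: revealed 0 new [(none)] -> total=15
Click 3 (0,3) count=2: revealed 1 new [(0,3)] -> total=16
Click 4 (2,4) count=6: revealed 1 new [(2,4)] -> total=17

Answer: 17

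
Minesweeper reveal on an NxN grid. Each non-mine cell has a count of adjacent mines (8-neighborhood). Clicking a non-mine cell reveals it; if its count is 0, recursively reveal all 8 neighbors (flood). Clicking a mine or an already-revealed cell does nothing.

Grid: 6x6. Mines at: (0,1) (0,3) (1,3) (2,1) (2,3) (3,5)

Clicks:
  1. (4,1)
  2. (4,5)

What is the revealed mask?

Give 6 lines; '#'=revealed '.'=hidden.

Click 1 (4,1) count=0: revealed 17 new [(3,0) (3,1) (3,2) (3,3) (3,4) (4,0) (4,1) (4,2) (4,3) (4,4) (4,5) (5,0) (5,1) (5,2) (5,3) (5,4) (5,5)] -> total=17
Click 2 (4,5) count=1: revealed 0 new [(none)] -> total=17

Answer: ......
......
......
#####.
######
######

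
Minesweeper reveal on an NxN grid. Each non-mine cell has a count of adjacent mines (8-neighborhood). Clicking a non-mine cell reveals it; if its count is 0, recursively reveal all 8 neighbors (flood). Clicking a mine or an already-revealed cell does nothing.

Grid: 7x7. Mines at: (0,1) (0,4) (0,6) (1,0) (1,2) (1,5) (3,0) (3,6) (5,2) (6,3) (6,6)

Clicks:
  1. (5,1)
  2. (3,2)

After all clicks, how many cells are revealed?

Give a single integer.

Click 1 (5,1) count=1: revealed 1 new [(5,1)] -> total=1
Click 2 (3,2) count=0: revealed 18 new [(2,1) (2,2) (2,3) (2,4) (2,5) (3,1) (3,2) (3,3) (3,4) (3,5) (4,1) (4,2) (4,3) (4,4) (4,5) (5,3) (5,4) (5,5)] -> total=19

Answer: 19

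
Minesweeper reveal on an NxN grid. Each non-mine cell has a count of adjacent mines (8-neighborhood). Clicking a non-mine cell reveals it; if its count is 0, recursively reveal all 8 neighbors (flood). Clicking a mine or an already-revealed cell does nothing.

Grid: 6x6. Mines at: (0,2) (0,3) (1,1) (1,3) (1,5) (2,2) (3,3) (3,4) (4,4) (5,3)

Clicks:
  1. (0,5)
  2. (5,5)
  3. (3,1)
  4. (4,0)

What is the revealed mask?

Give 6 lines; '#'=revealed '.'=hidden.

Click 1 (0,5) count=1: revealed 1 new [(0,5)] -> total=1
Click 2 (5,5) count=1: revealed 1 new [(5,5)] -> total=2
Click 3 (3,1) count=1: revealed 1 new [(3,1)] -> total=3
Click 4 (4,0) count=0: revealed 10 new [(2,0) (2,1) (3,0) (3,2) (4,0) (4,1) (4,2) (5,0) (5,1) (5,2)] -> total=13

Answer: .....#
......
##....
###...
###...
###..#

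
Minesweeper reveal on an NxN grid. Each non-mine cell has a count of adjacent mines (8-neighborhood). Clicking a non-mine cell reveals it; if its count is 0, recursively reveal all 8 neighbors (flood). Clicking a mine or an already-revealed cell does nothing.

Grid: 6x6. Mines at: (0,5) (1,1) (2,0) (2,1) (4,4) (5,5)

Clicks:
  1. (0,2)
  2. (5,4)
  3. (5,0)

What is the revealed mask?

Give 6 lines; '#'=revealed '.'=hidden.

Answer: ..#...
......
......
####..
####..
#####.

Derivation:
Click 1 (0,2) count=1: revealed 1 new [(0,2)] -> total=1
Click 2 (5,4) count=2: revealed 1 new [(5,4)] -> total=2
Click 3 (5,0) count=0: revealed 12 new [(3,0) (3,1) (3,2) (3,3) (4,0) (4,1) (4,2) (4,3) (5,0) (5,1) (5,2) (5,3)] -> total=14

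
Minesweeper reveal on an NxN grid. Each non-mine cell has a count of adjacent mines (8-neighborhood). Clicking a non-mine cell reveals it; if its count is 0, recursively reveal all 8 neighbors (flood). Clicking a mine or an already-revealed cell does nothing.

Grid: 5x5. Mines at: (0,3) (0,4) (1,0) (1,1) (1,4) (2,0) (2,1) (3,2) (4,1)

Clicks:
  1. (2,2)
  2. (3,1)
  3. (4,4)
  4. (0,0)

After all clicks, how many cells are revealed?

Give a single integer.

Click 1 (2,2) count=3: revealed 1 new [(2,2)] -> total=1
Click 2 (3,1) count=4: revealed 1 new [(3,1)] -> total=2
Click 3 (4,4) count=0: revealed 6 new [(2,3) (2,4) (3,3) (3,4) (4,3) (4,4)] -> total=8
Click 4 (0,0) count=2: revealed 1 new [(0,0)] -> total=9

Answer: 9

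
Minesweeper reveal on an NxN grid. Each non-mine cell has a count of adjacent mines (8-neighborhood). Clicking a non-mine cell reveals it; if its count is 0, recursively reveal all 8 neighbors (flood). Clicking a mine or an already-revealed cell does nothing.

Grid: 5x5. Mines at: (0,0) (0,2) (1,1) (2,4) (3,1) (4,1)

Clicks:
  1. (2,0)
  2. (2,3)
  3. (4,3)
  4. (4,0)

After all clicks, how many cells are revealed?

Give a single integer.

Answer: 9

Derivation:
Click 1 (2,0) count=2: revealed 1 new [(2,0)] -> total=1
Click 2 (2,3) count=1: revealed 1 new [(2,3)] -> total=2
Click 3 (4,3) count=0: revealed 6 new [(3,2) (3,3) (3,4) (4,2) (4,3) (4,4)] -> total=8
Click 4 (4,0) count=2: revealed 1 new [(4,0)] -> total=9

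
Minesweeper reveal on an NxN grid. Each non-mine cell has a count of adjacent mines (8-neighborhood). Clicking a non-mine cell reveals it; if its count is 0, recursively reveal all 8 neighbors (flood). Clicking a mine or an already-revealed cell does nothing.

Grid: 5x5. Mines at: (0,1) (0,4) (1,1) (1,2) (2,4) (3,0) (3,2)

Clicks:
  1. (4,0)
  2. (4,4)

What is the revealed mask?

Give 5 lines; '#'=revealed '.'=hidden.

Answer: .....
.....
.....
...##
#..##

Derivation:
Click 1 (4,0) count=1: revealed 1 new [(4,0)] -> total=1
Click 2 (4,4) count=0: revealed 4 new [(3,3) (3,4) (4,3) (4,4)] -> total=5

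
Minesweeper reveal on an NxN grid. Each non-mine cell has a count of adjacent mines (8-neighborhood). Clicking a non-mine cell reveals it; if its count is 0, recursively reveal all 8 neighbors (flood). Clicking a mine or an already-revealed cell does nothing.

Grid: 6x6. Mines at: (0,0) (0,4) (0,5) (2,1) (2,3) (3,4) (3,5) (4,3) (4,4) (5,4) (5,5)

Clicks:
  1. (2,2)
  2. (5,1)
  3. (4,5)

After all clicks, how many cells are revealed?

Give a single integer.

Click 1 (2,2) count=2: revealed 1 new [(2,2)] -> total=1
Click 2 (5,1) count=0: revealed 9 new [(3,0) (3,1) (3,2) (4,0) (4,1) (4,2) (5,0) (5,1) (5,2)] -> total=10
Click 3 (4,5) count=5: revealed 1 new [(4,5)] -> total=11

Answer: 11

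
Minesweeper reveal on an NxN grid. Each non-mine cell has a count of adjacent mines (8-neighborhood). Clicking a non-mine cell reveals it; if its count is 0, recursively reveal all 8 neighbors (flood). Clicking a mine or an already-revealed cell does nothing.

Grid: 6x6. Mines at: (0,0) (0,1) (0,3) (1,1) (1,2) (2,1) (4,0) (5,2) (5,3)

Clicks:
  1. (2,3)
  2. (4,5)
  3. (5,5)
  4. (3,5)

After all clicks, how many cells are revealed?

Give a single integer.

Answer: 19

Derivation:
Click 1 (2,3) count=1: revealed 1 new [(2,3)] -> total=1
Click 2 (4,5) count=0: revealed 18 new [(0,4) (0,5) (1,3) (1,4) (1,5) (2,2) (2,4) (2,5) (3,2) (3,3) (3,4) (3,5) (4,2) (4,3) (4,4) (4,5) (5,4) (5,5)] -> total=19
Click 3 (5,5) count=0: revealed 0 new [(none)] -> total=19
Click 4 (3,5) count=0: revealed 0 new [(none)] -> total=19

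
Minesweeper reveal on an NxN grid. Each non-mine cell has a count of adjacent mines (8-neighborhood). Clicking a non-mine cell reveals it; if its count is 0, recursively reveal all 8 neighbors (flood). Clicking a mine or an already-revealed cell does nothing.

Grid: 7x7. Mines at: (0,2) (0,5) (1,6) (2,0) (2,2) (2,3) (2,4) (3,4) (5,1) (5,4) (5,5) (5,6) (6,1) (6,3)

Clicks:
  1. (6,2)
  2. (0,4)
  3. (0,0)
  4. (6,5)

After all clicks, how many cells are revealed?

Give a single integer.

Answer: 7

Derivation:
Click 1 (6,2) count=3: revealed 1 new [(6,2)] -> total=1
Click 2 (0,4) count=1: revealed 1 new [(0,4)] -> total=2
Click 3 (0,0) count=0: revealed 4 new [(0,0) (0,1) (1,0) (1,1)] -> total=6
Click 4 (6,5) count=3: revealed 1 new [(6,5)] -> total=7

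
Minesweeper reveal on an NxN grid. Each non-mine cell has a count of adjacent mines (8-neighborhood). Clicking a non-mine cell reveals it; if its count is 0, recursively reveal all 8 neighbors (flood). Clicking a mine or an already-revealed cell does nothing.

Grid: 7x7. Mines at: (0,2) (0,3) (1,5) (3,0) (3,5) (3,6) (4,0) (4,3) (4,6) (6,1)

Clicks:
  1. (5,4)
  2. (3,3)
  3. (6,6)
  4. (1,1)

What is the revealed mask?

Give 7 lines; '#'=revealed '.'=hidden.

Click 1 (5,4) count=1: revealed 1 new [(5,4)] -> total=1
Click 2 (3,3) count=1: revealed 1 new [(3,3)] -> total=2
Click 3 (6,6) count=0: revealed 9 new [(5,2) (5,3) (5,5) (5,6) (6,2) (6,3) (6,4) (6,5) (6,6)] -> total=11
Click 4 (1,1) count=1: revealed 1 new [(1,1)] -> total=12

Answer: .......
.#.....
.......
...#...
.......
..#####
..#####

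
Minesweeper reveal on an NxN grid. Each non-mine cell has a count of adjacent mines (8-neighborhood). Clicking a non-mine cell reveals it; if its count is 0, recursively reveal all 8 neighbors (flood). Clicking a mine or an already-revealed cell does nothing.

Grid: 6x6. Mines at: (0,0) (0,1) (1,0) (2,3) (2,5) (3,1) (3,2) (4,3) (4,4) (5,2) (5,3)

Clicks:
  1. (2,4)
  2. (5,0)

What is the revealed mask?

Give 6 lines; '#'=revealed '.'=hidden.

Answer: ......
......
....#.
......
##....
##....

Derivation:
Click 1 (2,4) count=2: revealed 1 new [(2,4)] -> total=1
Click 2 (5,0) count=0: revealed 4 new [(4,0) (4,1) (5,0) (5,1)] -> total=5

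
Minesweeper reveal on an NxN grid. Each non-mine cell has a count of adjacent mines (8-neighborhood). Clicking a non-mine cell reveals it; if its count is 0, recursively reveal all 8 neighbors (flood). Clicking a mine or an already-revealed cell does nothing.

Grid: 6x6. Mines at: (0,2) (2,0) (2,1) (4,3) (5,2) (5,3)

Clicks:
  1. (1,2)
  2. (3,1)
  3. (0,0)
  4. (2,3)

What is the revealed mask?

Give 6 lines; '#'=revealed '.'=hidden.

Answer: ##.###
######
..####
.#####
....##
....##

Derivation:
Click 1 (1,2) count=2: revealed 1 new [(1,2)] -> total=1
Click 2 (3,1) count=2: revealed 1 new [(3,1)] -> total=2
Click 3 (0,0) count=0: revealed 4 new [(0,0) (0,1) (1,0) (1,1)] -> total=6
Click 4 (2,3) count=0: revealed 18 new [(0,3) (0,4) (0,5) (1,3) (1,4) (1,5) (2,2) (2,3) (2,4) (2,5) (3,2) (3,3) (3,4) (3,5) (4,4) (4,5) (5,4) (5,5)] -> total=24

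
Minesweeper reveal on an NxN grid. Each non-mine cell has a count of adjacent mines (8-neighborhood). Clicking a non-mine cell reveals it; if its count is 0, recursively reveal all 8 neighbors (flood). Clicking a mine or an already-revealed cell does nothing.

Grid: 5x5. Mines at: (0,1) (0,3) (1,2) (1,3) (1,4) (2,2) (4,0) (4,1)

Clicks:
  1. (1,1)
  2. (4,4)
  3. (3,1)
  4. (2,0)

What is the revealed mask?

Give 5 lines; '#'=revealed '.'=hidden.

Answer: .....
##...
##.##
#####
..###

Derivation:
Click 1 (1,1) count=3: revealed 1 new [(1,1)] -> total=1
Click 2 (4,4) count=0: revealed 8 new [(2,3) (2,4) (3,2) (3,3) (3,4) (4,2) (4,3) (4,4)] -> total=9
Click 3 (3,1) count=3: revealed 1 new [(3,1)] -> total=10
Click 4 (2,0) count=0: revealed 4 new [(1,0) (2,0) (2,1) (3,0)] -> total=14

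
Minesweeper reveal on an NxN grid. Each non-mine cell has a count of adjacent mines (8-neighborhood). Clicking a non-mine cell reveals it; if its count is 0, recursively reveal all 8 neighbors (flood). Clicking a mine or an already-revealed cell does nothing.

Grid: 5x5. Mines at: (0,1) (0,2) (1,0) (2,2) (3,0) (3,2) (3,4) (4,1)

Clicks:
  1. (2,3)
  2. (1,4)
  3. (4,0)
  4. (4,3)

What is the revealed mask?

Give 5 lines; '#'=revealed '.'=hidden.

Click 1 (2,3) count=3: revealed 1 new [(2,3)] -> total=1
Click 2 (1,4) count=0: revealed 5 new [(0,3) (0,4) (1,3) (1,4) (2,4)] -> total=6
Click 3 (4,0) count=2: revealed 1 new [(4,0)] -> total=7
Click 4 (4,3) count=2: revealed 1 new [(4,3)] -> total=8

Answer: ...##
...##
...##
.....
#..#.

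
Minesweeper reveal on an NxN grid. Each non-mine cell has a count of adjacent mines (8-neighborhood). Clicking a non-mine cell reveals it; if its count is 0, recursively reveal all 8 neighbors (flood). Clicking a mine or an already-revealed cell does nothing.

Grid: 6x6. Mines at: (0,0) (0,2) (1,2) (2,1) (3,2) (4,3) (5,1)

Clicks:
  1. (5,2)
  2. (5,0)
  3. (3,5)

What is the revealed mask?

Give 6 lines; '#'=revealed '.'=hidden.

Click 1 (5,2) count=2: revealed 1 new [(5,2)] -> total=1
Click 2 (5,0) count=1: revealed 1 new [(5,0)] -> total=2
Click 3 (3,5) count=0: revealed 16 new [(0,3) (0,4) (0,5) (1,3) (1,4) (1,5) (2,3) (2,4) (2,5) (3,3) (3,4) (3,5) (4,4) (4,5) (5,4) (5,5)] -> total=18

Answer: ...###
...###
...###
...###
....##
#.#.##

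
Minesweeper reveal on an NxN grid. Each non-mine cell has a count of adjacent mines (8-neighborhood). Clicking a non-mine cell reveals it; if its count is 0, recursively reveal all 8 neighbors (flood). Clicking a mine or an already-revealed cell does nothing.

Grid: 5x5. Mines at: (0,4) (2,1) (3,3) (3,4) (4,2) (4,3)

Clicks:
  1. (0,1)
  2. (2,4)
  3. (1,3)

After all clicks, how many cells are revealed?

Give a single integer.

Click 1 (0,1) count=0: revealed 8 new [(0,0) (0,1) (0,2) (0,3) (1,0) (1,1) (1,2) (1,3)] -> total=8
Click 2 (2,4) count=2: revealed 1 new [(2,4)] -> total=9
Click 3 (1,3) count=1: revealed 0 new [(none)] -> total=9

Answer: 9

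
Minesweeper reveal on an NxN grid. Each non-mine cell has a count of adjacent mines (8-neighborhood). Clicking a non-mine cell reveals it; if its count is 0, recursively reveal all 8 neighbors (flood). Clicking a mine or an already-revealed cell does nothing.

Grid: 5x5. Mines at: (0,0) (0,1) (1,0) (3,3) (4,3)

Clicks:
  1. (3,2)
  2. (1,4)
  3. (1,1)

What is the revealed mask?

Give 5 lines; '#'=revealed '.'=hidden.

Answer: ..###
.####
..###
..#..
.....

Derivation:
Click 1 (3,2) count=2: revealed 1 new [(3,2)] -> total=1
Click 2 (1,4) count=0: revealed 9 new [(0,2) (0,3) (0,4) (1,2) (1,3) (1,4) (2,2) (2,3) (2,4)] -> total=10
Click 3 (1,1) count=3: revealed 1 new [(1,1)] -> total=11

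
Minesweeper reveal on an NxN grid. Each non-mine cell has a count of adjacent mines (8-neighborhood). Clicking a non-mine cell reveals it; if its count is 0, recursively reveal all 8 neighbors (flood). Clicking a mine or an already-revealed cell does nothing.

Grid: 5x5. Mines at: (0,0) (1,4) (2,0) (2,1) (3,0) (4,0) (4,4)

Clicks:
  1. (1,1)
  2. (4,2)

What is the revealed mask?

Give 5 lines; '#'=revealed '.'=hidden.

Answer: .....
.#...
.....
.###.
.###.

Derivation:
Click 1 (1,1) count=3: revealed 1 new [(1,1)] -> total=1
Click 2 (4,2) count=0: revealed 6 new [(3,1) (3,2) (3,3) (4,1) (4,2) (4,3)] -> total=7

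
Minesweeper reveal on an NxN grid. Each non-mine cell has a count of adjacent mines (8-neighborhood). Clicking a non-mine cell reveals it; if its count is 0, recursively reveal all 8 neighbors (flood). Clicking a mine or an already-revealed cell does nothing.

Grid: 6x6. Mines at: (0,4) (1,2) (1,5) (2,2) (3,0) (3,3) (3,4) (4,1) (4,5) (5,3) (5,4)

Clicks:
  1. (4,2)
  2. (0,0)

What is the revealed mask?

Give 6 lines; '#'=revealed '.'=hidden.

Answer: ##....
##....
##....
......
..#...
......

Derivation:
Click 1 (4,2) count=3: revealed 1 new [(4,2)] -> total=1
Click 2 (0,0) count=0: revealed 6 new [(0,0) (0,1) (1,0) (1,1) (2,0) (2,1)] -> total=7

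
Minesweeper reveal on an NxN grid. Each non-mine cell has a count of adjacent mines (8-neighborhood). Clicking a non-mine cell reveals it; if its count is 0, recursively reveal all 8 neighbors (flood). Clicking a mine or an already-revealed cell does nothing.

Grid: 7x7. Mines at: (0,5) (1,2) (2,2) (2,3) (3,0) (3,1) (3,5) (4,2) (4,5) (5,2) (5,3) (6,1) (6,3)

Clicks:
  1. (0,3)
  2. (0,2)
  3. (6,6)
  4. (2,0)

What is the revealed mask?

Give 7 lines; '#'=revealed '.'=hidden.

Answer: ..##...
.......
#......
.......
.......
....###
....###

Derivation:
Click 1 (0,3) count=1: revealed 1 new [(0,3)] -> total=1
Click 2 (0,2) count=1: revealed 1 new [(0,2)] -> total=2
Click 3 (6,6) count=0: revealed 6 new [(5,4) (5,5) (5,6) (6,4) (6,5) (6,6)] -> total=8
Click 4 (2,0) count=2: revealed 1 new [(2,0)] -> total=9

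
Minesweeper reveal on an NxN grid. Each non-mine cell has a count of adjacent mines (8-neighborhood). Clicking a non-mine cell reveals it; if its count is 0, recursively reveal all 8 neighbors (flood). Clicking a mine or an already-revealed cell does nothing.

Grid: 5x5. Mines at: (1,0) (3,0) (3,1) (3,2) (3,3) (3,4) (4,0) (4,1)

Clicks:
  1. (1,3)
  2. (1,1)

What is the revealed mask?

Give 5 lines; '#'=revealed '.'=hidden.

Click 1 (1,3) count=0: revealed 12 new [(0,1) (0,2) (0,3) (0,4) (1,1) (1,2) (1,3) (1,4) (2,1) (2,2) (2,3) (2,4)] -> total=12
Click 2 (1,1) count=1: revealed 0 new [(none)] -> total=12

Answer: .####
.####
.####
.....
.....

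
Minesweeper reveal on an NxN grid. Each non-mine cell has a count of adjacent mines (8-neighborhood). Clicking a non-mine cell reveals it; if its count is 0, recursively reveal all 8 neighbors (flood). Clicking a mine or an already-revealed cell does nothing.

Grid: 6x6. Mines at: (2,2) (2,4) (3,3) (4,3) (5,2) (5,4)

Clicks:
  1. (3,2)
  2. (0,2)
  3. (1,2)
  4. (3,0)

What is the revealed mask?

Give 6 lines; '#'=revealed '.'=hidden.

Click 1 (3,2) count=3: revealed 1 new [(3,2)] -> total=1
Click 2 (0,2) count=0: revealed 20 new [(0,0) (0,1) (0,2) (0,3) (0,4) (0,5) (1,0) (1,1) (1,2) (1,3) (1,4) (1,5) (2,0) (2,1) (3,0) (3,1) (4,0) (4,1) (5,0) (5,1)] -> total=21
Click 3 (1,2) count=1: revealed 0 new [(none)] -> total=21
Click 4 (3,0) count=0: revealed 0 new [(none)] -> total=21

Answer: ######
######
##....
###...
##....
##....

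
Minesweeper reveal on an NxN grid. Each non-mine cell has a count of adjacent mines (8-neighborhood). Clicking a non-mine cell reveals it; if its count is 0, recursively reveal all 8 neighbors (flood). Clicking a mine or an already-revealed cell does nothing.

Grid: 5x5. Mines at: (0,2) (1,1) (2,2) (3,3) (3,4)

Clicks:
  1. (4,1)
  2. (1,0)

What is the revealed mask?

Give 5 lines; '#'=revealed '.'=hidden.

Answer: .....
#....
##...
###..
###..

Derivation:
Click 1 (4,1) count=0: revealed 8 new [(2,0) (2,1) (3,0) (3,1) (3,2) (4,0) (4,1) (4,2)] -> total=8
Click 2 (1,0) count=1: revealed 1 new [(1,0)] -> total=9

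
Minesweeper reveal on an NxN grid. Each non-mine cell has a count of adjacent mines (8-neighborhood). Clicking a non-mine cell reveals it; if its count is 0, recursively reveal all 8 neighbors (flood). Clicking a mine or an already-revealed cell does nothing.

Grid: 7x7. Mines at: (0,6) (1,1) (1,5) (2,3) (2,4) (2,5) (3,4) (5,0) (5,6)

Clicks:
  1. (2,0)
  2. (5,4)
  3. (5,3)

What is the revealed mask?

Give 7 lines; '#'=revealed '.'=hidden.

Click 1 (2,0) count=1: revealed 1 new [(2,0)] -> total=1
Click 2 (5,4) count=0: revealed 22 new [(2,1) (2,2) (3,0) (3,1) (3,2) (3,3) (4,0) (4,1) (4,2) (4,3) (4,4) (4,5) (5,1) (5,2) (5,3) (5,4) (5,5) (6,1) (6,2) (6,3) (6,4) (6,5)] -> total=23
Click 3 (5,3) count=0: revealed 0 new [(none)] -> total=23

Answer: .......
.......
###....
####...
######.
.#####.
.#####.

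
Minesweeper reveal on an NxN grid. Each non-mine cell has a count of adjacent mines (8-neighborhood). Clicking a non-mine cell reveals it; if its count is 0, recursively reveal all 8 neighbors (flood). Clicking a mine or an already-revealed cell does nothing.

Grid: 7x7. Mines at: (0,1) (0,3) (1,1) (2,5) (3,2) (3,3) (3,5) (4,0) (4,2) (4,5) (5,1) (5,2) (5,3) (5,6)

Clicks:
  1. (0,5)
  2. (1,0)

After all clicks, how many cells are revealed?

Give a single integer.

Click 1 (0,5) count=0: revealed 6 new [(0,4) (0,5) (0,6) (1,4) (1,5) (1,6)] -> total=6
Click 2 (1,0) count=2: revealed 1 new [(1,0)] -> total=7

Answer: 7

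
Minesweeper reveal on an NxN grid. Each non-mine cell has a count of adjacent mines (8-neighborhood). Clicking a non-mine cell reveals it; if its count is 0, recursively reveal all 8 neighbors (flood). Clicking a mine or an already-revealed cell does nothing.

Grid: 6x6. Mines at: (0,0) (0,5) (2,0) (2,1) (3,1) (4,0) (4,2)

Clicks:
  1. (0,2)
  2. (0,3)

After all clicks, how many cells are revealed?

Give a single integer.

Click 1 (0,2) count=0: revealed 23 new [(0,1) (0,2) (0,3) (0,4) (1,1) (1,2) (1,3) (1,4) (1,5) (2,2) (2,3) (2,4) (2,5) (3,2) (3,3) (3,4) (3,5) (4,3) (4,4) (4,5) (5,3) (5,4) (5,5)] -> total=23
Click 2 (0,3) count=0: revealed 0 new [(none)] -> total=23

Answer: 23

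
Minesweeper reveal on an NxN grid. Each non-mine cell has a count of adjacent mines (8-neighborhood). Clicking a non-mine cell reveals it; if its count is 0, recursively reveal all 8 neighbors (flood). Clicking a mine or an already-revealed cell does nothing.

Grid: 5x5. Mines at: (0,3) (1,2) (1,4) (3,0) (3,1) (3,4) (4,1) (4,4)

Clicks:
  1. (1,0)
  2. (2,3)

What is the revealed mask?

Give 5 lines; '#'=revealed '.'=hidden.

Answer: ##...
##...
##.#.
.....
.....

Derivation:
Click 1 (1,0) count=0: revealed 6 new [(0,0) (0,1) (1,0) (1,1) (2,0) (2,1)] -> total=6
Click 2 (2,3) count=3: revealed 1 new [(2,3)] -> total=7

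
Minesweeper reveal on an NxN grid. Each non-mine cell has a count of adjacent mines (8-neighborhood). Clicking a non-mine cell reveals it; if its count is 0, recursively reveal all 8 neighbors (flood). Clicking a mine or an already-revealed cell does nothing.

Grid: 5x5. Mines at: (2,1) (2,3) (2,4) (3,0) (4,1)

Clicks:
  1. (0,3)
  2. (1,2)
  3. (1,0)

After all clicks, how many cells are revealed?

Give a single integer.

Click 1 (0,3) count=0: revealed 10 new [(0,0) (0,1) (0,2) (0,3) (0,4) (1,0) (1,1) (1,2) (1,3) (1,4)] -> total=10
Click 2 (1,2) count=2: revealed 0 new [(none)] -> total=10
Click 3 (1,0) count=1: revealed 0 new [(none)] -> total=10

Answer: 10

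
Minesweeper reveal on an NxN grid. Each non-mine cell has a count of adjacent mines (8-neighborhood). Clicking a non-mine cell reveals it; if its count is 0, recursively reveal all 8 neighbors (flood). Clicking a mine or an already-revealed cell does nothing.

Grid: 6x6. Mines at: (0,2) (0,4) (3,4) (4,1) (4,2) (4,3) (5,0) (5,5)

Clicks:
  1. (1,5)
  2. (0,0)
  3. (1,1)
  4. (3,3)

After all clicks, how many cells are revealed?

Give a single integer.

Answer: 15

Derivation:
Click 1 (1,5) count=1: revealed 1 new [(1,5)] -> total=1
Click 2 (0,0) count=0: revealed 14 new [(0,0) (0,1) (1,0) (1,1) (1,2) (1,3) (2,0) (2,1) (2,2) (2,3) (3,0) (3,1) (3,2) (3,3)] -> total=15
Click 3 (1,1) count=1: revealed 0 new [(none)] -> total=15
Click 4 (3,3) count=3: revealed 0 new [(none)] -> total=15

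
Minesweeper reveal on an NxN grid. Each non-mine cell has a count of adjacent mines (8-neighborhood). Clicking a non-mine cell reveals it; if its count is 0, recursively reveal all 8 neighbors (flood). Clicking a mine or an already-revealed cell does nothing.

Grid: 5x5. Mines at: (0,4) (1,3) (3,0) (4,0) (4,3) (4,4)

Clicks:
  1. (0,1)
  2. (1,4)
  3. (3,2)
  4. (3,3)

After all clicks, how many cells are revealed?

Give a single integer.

Click 1 (0,1) count=0: revealed 9 new [(0,0) (0,1) (0,2) (1,0) (1,1) (1,2) (2,0) (2,1) (2,2)] -> total=9
Click 2 (1,4) count=2: revealed 1 new [(1,4)] -> total=10
Click 3 (3,2) count=1: revealed 1 new [(3,2)] -> total=11
Click 4 (3,3) count=2: revealed 1 new [(3,3)] -> total=12

Answer: 12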